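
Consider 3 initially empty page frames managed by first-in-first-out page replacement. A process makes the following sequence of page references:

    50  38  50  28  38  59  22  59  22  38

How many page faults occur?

50: miss, frames (50)
38: miss, frames (50 38)
50: hit
28: miss, frames (50 38 28)
38: hit
59: miss, evict 50, frames (38 28 59)
22: miss, evict 38, frames (28 59 22)
59: hit
22: hit
38: miss, evict 28, frames (59 22 38)
Page faults: 6.

6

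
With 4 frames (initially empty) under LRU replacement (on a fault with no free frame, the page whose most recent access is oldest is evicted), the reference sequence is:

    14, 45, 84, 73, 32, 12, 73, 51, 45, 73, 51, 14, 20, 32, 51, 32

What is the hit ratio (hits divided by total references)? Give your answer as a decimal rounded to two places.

14: miss, frames {14}
45: miss, frames {14,45}
84: miss, frames {14,45,84}
73: miss, frames {14,45,84,73}
32: miss, evict 14, frames {45,84,73,32}
12: miss, evict 45, frames {84,73,32,12}
73: hit
51: miss, evict 84, frames {32,12,73,51}
45: miss, evict 32, frames {12,73,51,45}
73: hit
51: hit
14: miss, evict 12, frames {45,73,51,14}
20: miss, evict 45, frames {73,51,14,20}
32: miss, evict 73, frames {51,14,20,32}
51: hit
32: hit
Hits: 5 of 16 references → 5/16 = 0.3125.

0.31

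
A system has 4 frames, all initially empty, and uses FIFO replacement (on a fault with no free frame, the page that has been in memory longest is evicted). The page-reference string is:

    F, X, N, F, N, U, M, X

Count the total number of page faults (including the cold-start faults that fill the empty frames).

5

F: fault, frames {F}
X: fault, frames {F,X}
N: fault, frames {F,X,N}
F: hit
N: hit
U: fault, frames {F,X,N,U}
M: fault, evict F, frames {X,N,U,M}
X: hit
Page faults: 5.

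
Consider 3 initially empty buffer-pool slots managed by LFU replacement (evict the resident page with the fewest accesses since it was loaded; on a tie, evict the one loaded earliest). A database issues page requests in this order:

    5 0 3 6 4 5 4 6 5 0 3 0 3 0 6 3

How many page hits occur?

3

5 -> fault, frames (5)
0 -> fault, frames (5 0)
3 -> fault, frames (5 0 3)
6 -> fault, evict 5, frames (0 3 6)
4 -> fault, evict 0, frames (3 6 4)
5 -> fault, evict 3, frames (6 4 5)
4 -> hit
6 -> hit
5 -> hit
0 -> fault, evict 6, frames (4 5 0)
3 -> fault, evict 0, frames (4 5 3)
0 -> fault, evict 3, frames (4 5 0)
3 -> fault, evict 0, frames (4 5 3)
0 -> fault, evict 3, frames (4 5 0)
6 -> fault, evict 0, frames (4 5 6)
3 -> fault, evict 6, frames (4 5 3)
Hits: 3.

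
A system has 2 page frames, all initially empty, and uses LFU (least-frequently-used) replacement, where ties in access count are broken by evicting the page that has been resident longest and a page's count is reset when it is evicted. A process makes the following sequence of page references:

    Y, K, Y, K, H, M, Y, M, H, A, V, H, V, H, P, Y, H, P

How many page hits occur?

Y -> fault, frames {Y}
K -> fault, frames {Y,K}
Y -> hit
K -> hit
H -> fault, evict Y, frames {K,H}
M -> fault, evict H, frames {K,M}
Y -> fault, evict M, frames {K,Y}
M -> fault, evict Y, frames {K,M}
H -> fault, evict M, frames {K,H}
A -> fault, evict H, frames {K,A}
V -> fault, evict A, frames {K,V}
H -> fault, evict V, frames {K,H}
V -> fault, evict H, frames {K,V}
H -> fault, evict V, frames {K,H}
P -> fault, evict H, frames {K,P}
Y -> fault, evict P, frames {K,Y}
H -> fault, evict Y, frames {K,H}
P -> fault, evict H, frames {K,P}
Hits: 2.

2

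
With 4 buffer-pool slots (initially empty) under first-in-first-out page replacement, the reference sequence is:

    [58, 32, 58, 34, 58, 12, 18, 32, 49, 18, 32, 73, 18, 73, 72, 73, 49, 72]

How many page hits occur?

58: miss, frames {58}
32: miss, frames {58,32}
58: hit
34: miss, frames {58,32,34}
58: hit
12: miss, frames {58,32,34,12}
18: miss, evict 58, frames {32,34,12,18}
32: hit
49: miss, evict 32, frames {34,12,18,49}
18: hit
32: miss, evict 34, frames {12,18,49,32}
73: miss, evict 12, frames {18,49,32,73}
18: hit
73: hit
72: miss, evict 18, frames {49,32,73,72}
73: hit
49: hit
72: hit
Hits: 9.

9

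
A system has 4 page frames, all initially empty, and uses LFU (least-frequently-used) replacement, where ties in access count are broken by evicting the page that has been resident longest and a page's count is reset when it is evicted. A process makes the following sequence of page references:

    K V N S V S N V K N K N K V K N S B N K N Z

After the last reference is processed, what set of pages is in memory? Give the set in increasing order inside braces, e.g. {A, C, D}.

{K, N, V, Z}

K -> fault, frames (K)
V -> fault, frames (K V)
N -> fault, frames (K V N)
S -> fault, frames (K V N S)
V -> hit
S -> hit
N -> hit
V -> hit
K -> hit
N -> hit
K -> hit
N -> hit
K -> hit
V -> hit
K -> hit
N -> hit
S -> hit
B -> fault, evict S, frames (K V N B)
N -> hit
K -> hit
N -> hit
Z -> fault, evict B, frames (K V N Z)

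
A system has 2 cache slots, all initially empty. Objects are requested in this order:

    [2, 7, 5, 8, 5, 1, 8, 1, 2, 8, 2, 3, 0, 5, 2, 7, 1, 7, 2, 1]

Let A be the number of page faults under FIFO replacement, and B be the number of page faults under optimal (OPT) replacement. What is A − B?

2

Under FIFO: F F F F . F . . F F . F F F F F F . F . → 14 faults.
Under OPT: F F F F . F . . F . . F F F . F F . F . → 12 faults.
A − B = 14 − 12 = 2.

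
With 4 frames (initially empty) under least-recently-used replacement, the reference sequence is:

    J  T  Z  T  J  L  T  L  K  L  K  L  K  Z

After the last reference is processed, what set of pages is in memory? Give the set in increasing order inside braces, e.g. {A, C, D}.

J → miss, frames {J}
T → miss, frames {J,T}
Z → miss, frames {J,T,Z}
T → hit
J → hit
L → miss, frames {Z,T,J,L}
T → hit
L → hit
K → miss, evict Z, frames {J,T,L,K}
L → hit
K → hit
L → hit
K → hit
Z → miss, evict J, frames {T,L,K,Z}

{K, L, T, Z}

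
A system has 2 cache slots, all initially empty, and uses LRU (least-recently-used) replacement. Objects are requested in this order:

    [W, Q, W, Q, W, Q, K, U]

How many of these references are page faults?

W → fault, frames (W)
Q → fault, frames (W Q)
W → hit
Q → hit
W → hit
Q → hit
K → fault, evict W, frames (Q K)
U → fault, evict Q, frames (K U)
Page faults: 4.

4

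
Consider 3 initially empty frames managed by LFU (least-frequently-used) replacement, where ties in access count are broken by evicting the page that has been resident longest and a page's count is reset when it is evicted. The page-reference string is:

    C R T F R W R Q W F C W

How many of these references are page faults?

8

C → miss, frames (C)
R → miss, frames (C R)
T → miss, frames (C R T)
F → miss, evict C, frames (R T F)
R → hit
W → miss, evict T, frames (R F W)
R → hit
Q → miss, evict F, frames (R W Q)
W → hit
F → miss, evict Q, frames (R W F)
C → miss, evict F, frames (R W C)
W → hit
Page faults: 8.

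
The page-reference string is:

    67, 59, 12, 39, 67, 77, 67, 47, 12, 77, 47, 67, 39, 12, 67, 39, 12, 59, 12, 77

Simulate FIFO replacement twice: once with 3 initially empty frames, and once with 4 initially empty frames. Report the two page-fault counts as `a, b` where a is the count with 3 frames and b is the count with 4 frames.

3 frames: F F F F F F . F F . . F F . . . . F F F → 13 faults.
4 frames: F F F F . F F F F . . . F . . . . F . F → 11 faults.
11 < 13: adding a frame reduced faults, as is typical.

13, 11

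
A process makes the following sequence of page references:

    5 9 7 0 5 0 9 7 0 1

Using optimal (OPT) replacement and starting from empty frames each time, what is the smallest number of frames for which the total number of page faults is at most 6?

3

f=1: 10 faults
f=2: 7 faults
f=3: 6 faults
f=4: 5 faults
f=5: 5 faults
Smallest f with faults ≤ 6 is 3.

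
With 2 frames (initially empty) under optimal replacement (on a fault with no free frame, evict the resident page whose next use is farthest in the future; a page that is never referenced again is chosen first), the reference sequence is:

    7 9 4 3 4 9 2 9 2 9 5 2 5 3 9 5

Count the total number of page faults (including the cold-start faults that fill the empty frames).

9

7 → miss, frames {7}
9 → miss, frames {7,9}
4 → miss, evict 7, frames {9,4}
3 → miss, evict 9, frames {4,3}
4 → hit
9 → miss, evict 4, frames {3,9}
2 → miss, evict 3, frames {9,2}
9 → hit
2 → hit
9 → hit
5 → miss, evict 9, frames {2,5}
2 → hit
5 → hit
3 → miss, evict 2, frames {5,3}
9 → miss, evict 3, frames {5,9}
5 → hit
Page faults: 9.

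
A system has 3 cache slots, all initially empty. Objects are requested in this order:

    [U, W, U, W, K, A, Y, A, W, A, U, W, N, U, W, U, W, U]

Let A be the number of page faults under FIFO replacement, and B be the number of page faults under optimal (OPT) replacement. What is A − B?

1

Under FIFO: F F . . F F F . F . F . F . . . . . → 8 faults.
Under OPT: F F . . F F F . . . F . F . . . . . → 7 faults.
A − B = 8 − 7 = 1.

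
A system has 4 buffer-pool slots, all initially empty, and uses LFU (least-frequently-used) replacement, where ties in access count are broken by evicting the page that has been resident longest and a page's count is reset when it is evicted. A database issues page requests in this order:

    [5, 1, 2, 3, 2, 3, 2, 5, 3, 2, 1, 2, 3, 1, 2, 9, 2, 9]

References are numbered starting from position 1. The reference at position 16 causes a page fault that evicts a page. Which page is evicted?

5

pos 1: 5 -> miss, frames (5)
pos 2: 1 -> miss, frames (5 1)
pos 3: 2 -> miss, frames (5 1 2)
pos 4: 3 -> miss, frames (5 1 2 3)
pos 5: 2 -> hit
pos 6: 3 -> hit
pos 7: 2 -> hit
pos 8: 5 -> hit
pos 9: 3 -> hit
pos 10: 2 -> hit
pos 11: 1 -> hit
pos 12: 2 -> hit
pos 13: 3 -> hit
pos 14: 1 -> hit
pos 15: 2 -> hit
pos 16: 9 -> miss, evict 5, frames (1 2 3 9)
At position 16, page 5 is evicted.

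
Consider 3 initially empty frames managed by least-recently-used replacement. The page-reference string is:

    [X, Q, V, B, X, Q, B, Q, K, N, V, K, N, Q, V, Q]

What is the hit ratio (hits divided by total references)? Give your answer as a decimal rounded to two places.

X → fault, frames (X)
Q → fault, frames (X Q)
V → fault, frames (X Q V)
B → fault, evict X, frames (Q V B)
X → fault, evict Q, frames (V B X)
Q → fault, evict V, frames (B X Q)
B → hit
Q → hit
K → fault, evict X, frames (B Q K)
N → fault, evict B, frames (Q K N)
V → fault, evict Q, frames (K N V)
K → hit
N → hit
Q → fault, evict V, frames (K N Q)
V → fault, evict K, frames (N Q V)
Q → hit
Hits: 5 of 16 references → 5/16 = 0.3125.

0.31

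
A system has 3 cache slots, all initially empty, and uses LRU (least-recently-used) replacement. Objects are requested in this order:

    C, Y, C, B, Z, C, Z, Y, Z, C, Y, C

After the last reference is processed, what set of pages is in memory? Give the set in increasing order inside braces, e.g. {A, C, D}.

C: miss, frames (C)
Y: miss, frames (C Y)
C: hit
B: miss, frames (Y C B)
Z: miss, evict Y, frames (C B Z)
C: hit
Z: hit
Y: miss, evict B, frames (C Z Y)
Z: hit
C: hit
Y: hit
C: hit

{C, Y, Z}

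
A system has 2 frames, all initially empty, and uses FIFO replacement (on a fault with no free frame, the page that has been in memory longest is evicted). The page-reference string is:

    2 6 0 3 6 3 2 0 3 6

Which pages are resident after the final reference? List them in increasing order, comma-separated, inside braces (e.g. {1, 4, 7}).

2 -> fault, frames {2}
6 -> fault, frames {2,6}
0 -> fault, evict 2, frames {6,0}
3 -> fault, evict 6, frames {0,3}
6 -> fault, evict 0, frames {3,6}
3 -> hit
2 -> fault, evict 3, frames {6,2}
0 -> fault, evict 6, frames {2,0}
3 -> fault, evict 2, frames {0,3}
6 -> fault, evict 0, frames {3,6}

{3, 6}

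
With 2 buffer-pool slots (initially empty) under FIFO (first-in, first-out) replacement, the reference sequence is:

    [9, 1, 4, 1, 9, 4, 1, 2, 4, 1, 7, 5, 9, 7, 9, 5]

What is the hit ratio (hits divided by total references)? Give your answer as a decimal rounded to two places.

9 → miss, frames (9)
1 → miss, frames (9 1)
4 → miss, evict 9, frames (1 4)
1 → hit
9 → miss, evict 1, frames (4 9)
4 → hit
1 → miss, evict 4, frames (9 1)
2 → miss, evict 9, frames (1 2)
4 → miss, evict 1, frames (2 4)
1 → miss, evict 2, frames (4 1)
7 → miss, evict 4, frames (1 7)
5 → miss, evict 1, frames (7 5)
9 → miss, evict 7, frames (5 9)
7 → miss, evict 5, frames (9 7)
9 → hit
5 → miss, evict 9, frames (7 5)
Hits: 3 of 16 references → 3/16 = 0.1875.

0.19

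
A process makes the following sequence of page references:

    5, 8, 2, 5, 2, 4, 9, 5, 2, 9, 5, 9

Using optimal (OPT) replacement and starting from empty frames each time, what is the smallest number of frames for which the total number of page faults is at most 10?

2

f=1: 12 faults
f=2: 7 faults
f=3: 5 faults
f=4: 5 faults
f=5: 5 faults
Smallest f with faults ≤ 10 is 2.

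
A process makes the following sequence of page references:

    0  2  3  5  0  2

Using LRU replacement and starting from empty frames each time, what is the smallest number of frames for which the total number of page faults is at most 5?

4

f=1: 6 faults
f=2: 6 faults
f=3: 6 faults
f=4: 4 faults
Smallest f with faults ≤ 5 is 4.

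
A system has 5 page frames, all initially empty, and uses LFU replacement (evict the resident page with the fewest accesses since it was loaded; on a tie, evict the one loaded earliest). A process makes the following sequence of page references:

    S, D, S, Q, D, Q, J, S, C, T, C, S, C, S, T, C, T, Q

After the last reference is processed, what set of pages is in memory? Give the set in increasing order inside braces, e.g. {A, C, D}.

{C, D, Q, S, T}

S -> miss, frames [S]
D -> miss, frames [S, D]
S -> hit
Q -> miss, frames [S, D, Q]
D -> hit
Q -> hit
J -> miss, frames [S, D, Q, J]
S -> hit
C -> miss, frames [S, D, Q, J, C]
T -> miss, evict J, frames [S, D, Q, C, T]
C -> hit
S -> hit
C -> hit
S -> hit
T -> hit
C -> hit
T -> hit
Q -> hit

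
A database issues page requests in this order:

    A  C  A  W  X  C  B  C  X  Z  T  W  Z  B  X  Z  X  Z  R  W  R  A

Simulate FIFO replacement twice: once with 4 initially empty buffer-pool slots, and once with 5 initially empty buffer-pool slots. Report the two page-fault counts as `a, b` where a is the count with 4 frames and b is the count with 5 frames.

11, 10

4 frames: F F . F F . F . . F F F . . F . . . F . . F → 11 faults.
5 frames: F F . F F . F . . F F . . . . . . . F F . F → 10 faults.
10 < 11: adding a frame reduced faults, as is typical.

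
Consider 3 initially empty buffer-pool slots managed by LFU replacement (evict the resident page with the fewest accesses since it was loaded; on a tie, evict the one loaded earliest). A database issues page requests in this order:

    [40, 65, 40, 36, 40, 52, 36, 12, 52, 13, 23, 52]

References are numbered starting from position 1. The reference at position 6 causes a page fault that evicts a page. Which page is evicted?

pos 1: 40 → fault, frames {40}
pos 2: 65 → fault, frames {40,65}
pos 3: 40 → hit
pos 4: 36 → fault, frames {40,65,36}
pos 5: 40 → hit
pos 6: 52 → fault, evict 65, frames {40,36,52}
At position 6, page 65 is evicted.

65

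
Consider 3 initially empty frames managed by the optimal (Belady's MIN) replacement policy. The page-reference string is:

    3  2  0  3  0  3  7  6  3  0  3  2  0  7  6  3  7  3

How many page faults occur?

3 → fault, frames [3]
2 → fault, frames [3, 2]
0 → fault, frames [3, 2, 0]
3 → hit
0 → hit
3 → hit
7 → fault, evict 2, frames [3, 0, 7]
6 → fault, evict 7, frames [3, 0, 6]
3 → hit
0 → hit
3 → hit
2 → fault, evict 3, frames [0, 6, 2]
0 → hit
7 → fault, evict 2, frames [0, 6, 7]
6 → hit
3 → fault, evict 6, frames [0, 7, 3]
7 → hit
3 → hit
Page faults: 8.

8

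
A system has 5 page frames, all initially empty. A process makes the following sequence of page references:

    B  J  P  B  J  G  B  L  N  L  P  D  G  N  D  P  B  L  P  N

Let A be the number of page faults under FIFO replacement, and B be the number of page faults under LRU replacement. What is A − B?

-2

Under FIFO: F F F . . F . F F . . F . . . . F . F . → 9 faults.
Under LRU: F F F . . F . F F . F F F . . . F F . . → 11 faults.
A − B = 9 − 11 = -2.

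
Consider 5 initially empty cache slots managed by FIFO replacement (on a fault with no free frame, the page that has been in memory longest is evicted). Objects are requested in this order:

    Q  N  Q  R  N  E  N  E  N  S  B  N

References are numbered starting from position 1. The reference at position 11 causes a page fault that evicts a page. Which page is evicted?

pos 1: Q: fault, frames [Q]
pos 2: N: fault, frames [Q, N]
pos 3: Q: hit
pos 4: R: fault, frames [Q, N, R]
pos 5: N: hit
pos 6: E: fault, frames [Q, N, R, E]
pos 7: N: hit
pos 8: E: hit
pos 9: N: hit
pos 10: S: fault, frames [Q, N, R, E, S]
pos 11: B: fault, evict Q, frames [N, R, E, S, B]
At position 11, page Q is evicted.

Q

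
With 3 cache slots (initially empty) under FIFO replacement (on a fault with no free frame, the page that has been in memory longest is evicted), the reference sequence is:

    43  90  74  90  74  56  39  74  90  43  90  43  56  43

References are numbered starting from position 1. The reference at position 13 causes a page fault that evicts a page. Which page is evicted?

pos 1: 43 → miss, frames {43}
pos 2: 90 → miss, frames {43,90}
pos 3: 74 → miss, frames {43,90,74}
pos 4: 90 → hit
pos 5: 74 → hit
pos 6: 56 → miss, evict 43, frames {90,74,56}
pos 7: 39 → miss, evict 90, frames {74,56,39}
pos 8: 74 → hit
pos 9: 90 → miss, evict 74, frames {56,39,90}
pos 10: 43 → miss, evict 56, frames {39,90,43}
pos 11: 90 → hit
pos 12: 43 → hit
pos 13: 56 → miss, evict 39, frames {90,43,56}
At position 13, page 39 is evicted.

39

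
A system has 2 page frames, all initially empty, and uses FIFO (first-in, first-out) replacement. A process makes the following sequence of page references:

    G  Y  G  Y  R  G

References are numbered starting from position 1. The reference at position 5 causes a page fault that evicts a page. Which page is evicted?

pos 1: G: miss, frames (G)
pos 2: Y: miss, frames (G Y)
pos 3: G: hit
pos 4: Y: hit
pos 5: R: miss, evict G, frames (Y R)
At position 5, page G is evicted.

G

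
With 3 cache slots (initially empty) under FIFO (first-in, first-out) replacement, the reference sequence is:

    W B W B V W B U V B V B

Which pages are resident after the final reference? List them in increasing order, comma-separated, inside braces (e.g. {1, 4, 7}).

{B, U, V}

W → fault, frames (W)
B → fault, frames (W B)
W → hit
B → hit
V → fault, frames (W B V)
W → hit
B → hit
U → fault, evict W, frames (B V U)
V → hit
B → hit
V → hit
B → hit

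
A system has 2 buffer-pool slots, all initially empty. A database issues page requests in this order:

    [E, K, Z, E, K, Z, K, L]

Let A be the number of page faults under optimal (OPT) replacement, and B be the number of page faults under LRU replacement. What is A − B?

-2

Under OPT: F F F . F . . F → 5 faults.
Under LRU: F F F F F F . F → 7 faults.
A − B = 5 − 7 = -2.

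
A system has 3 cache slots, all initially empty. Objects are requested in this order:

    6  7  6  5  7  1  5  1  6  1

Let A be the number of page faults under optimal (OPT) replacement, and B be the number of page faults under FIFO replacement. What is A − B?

-1

Under OPT: F F . F . F . . . . → 4 faults.
Under FIFO: F F . F . F . . F . → 5 faults.
A − B = 4 − 5 = -1.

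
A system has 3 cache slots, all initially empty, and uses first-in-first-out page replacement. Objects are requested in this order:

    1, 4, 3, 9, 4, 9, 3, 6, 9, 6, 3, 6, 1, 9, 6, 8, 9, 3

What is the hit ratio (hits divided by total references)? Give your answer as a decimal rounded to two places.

0.50

1: fault, frames [1]
4: fault, frames [1, 4]
3: fault, frames [1, 4, 3]
9: fault, evict 1, frames [4, 3, 9]
4: hit
9: hit
3: hit
6: fault, evict 4, frames [3, 9, 6]
9: hit
6: hit
3: hit
6: hit
1: fault, evict 3, frames [9, 6, 1]
9: hit
6: hit
8: fault, evict 9, frames [6, 1, 8]
9: fault, evict 6, frames [1, 8, 9]
3: fault, evict 1, frames [8, 9, 3]
Hits: 9 of 18 references → 9/18 = 0.5000.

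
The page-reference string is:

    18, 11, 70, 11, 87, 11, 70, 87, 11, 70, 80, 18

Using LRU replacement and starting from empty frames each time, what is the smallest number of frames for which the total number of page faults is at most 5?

5

f=1: 12 faults
f=2: 10 faults
f=3: 6 faults
f=4: 6 faults
f=5: 5 faults
Smallest f with faults ≤ 5 is 5.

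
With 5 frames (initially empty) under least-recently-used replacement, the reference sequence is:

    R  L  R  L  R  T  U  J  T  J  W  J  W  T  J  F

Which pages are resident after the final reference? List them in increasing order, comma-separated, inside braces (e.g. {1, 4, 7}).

R: fault, frames (R)
L: fault, frames (R L)
R: hit
L: hit
R: hit
T: fault, frames (L R T)
U: fault, frames (L R T U)
J: fault, frames (L R T U J)
T: hit
J: hit
W: fault, evict L, frames (R U T J W)
J: hit
W: hit
T: hit
J: hit
F: fault, evict R, frames (U W T J F)

{F, J, T, U, W}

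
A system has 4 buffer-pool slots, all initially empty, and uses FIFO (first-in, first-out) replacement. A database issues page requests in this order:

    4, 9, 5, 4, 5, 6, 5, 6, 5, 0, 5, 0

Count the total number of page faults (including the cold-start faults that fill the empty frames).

4: fault, frames (4)
9: fault, frames (4 9)
5: fault, frames (4 9 5)
4: hit
5: hit
6: fault, frames (4 9 5 6)
5: hit
6: hit
5: hit
0: fault, evict 4, frames (9 5 6 0)
5: hit
0: hit
Page faults: 5.

5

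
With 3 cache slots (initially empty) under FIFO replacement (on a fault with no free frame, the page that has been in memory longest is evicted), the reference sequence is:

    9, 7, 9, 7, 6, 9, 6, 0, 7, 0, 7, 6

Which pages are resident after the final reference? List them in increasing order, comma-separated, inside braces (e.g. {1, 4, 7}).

9 -> miss, frames [9]
7 -> miss, frames [9, 7]
9 -> hit
7 -> hit
6 -> miss, frames [9, 7, 6]
9 -> hit
6 -> hit
0 -> miss, evict 9, frames [7, 6, 0]
7 -> hit
0 -> hit
7 -> hit
6 -> hit

{0, 6, 7}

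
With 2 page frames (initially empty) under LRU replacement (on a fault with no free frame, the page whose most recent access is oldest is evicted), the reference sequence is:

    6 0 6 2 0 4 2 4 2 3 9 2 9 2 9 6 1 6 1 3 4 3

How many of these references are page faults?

13

6: miss, frames {6}
0: miss, frames {6,0}
6: hit
2: miss, evict 0, frames {6,2}
0: miss, evict 6, frames {2,0}
4: miss, evict 2, frames {0,4}
2: miss, evict 0, frames {4,2}
4: hit
2: hit
3: miss, evict 4, frames {2,3}
9: miss, evict 2, frames {3,9}
2: miss, evict 3, frames {9,2}
9: hit
2: hit
9: hit
6: miss, evict 2, frames {9,6}
1: miss, evict 9, frames {6,1}
6: hit
1: hit
3: miss, evict 6, frames {1,3}
4: miss, evict 1, frames {3,4}
3: hit
Page faults: 13.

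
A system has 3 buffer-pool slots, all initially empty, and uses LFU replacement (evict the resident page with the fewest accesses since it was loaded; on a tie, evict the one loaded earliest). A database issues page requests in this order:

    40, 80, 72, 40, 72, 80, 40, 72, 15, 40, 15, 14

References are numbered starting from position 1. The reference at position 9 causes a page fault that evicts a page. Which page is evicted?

80

pos 1: 40 -> miss, frames [40]
pos 2: 80 -> miss, frames [40, 80]
pos 3: 72 -> miss, frames [40, 80, 72]
pos 4: 40 -> hit
pos 5: 72 -> hit
pos 6: 80 -> hit
pos 7: 40 -> hit
pos 8: 72 -> hit
pos 9: 15 -> miss, evict 80, frames [40, 72, 15]
At position 9, page 80 is evicted.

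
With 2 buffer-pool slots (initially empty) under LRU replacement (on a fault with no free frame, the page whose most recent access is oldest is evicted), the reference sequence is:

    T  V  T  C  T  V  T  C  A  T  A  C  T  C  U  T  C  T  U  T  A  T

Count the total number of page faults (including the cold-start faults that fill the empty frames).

T -> fault, frames {T}
V -> fault, frames {T,V}
T -> hit
C -> fault, evict V, frames {T,C}
T -> hit
V -> fault, evict C, frames {T,V}
T -> hit
C -> fault, evict V, frames {T,C}
A -> fault, evict T, frames {C,A}
T -> fault, evict C, frames {A,T}
A -> hit
C -> fault, evict T, frames {A,C}
T -> fault, evict A, frames {C,T}
C -> hit
U -> fault, evict T, frames {C,U}
T -> fault, evict C, frames {U,T}
C -> fault, evict U, frames {T,C}
T -> hit
U -> fault, evict C, frames {T,U}
T -> hit
A -> fault, evict U, frames {T,A}
T -> hit
Page faults: 14.

14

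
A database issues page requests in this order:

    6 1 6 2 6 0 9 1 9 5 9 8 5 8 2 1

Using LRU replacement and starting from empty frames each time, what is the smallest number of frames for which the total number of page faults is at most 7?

7

f=1: 16 faults
f=2: 11 faults
f=3: 10 faults
f=4: 10 faults
f=5: 8 faults
f=6: 8 faults
f=7: 7 faults
Smallest f with faults ≤ 7 is 7.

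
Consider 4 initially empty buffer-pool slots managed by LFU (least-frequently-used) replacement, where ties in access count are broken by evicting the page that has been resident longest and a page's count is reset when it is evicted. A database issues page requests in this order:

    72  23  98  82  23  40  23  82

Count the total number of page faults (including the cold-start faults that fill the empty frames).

5

72 -> fault, frames {72}
23 -> fault, frames {72,23}
98 -> fault, frames {72,23,98}
82 -> fault, frames {72,23,98,82}
23 -> hit
40 -> fault, evict 72, frames {23,98,82,40}
23 -> hit
82 -> hit
Page faults: 5.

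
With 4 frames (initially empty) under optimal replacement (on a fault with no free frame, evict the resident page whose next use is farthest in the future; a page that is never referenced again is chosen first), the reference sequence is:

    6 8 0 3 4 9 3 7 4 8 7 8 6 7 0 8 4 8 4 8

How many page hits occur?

6 → fault, frames (6)
8 → fault, frames (6 8)
0 → fault, frames (6 8 0)
3 → fault, frames (6 8 0 3)
4 → fault, evict 0, frames (6 8 3 4)
9 → fault, evict 6, frames (8 3 4 9)
3 → hit
7 → fault, evict 9, frames (8 3 4 7)
4 → hit
8 → hit
7 → hit
8 → hit
6 → fault, evict 3, frames (8 4 7 6)
7 → hit
0 → fault, evict 6, frames (8 4 7 0)
8 → hit
4 → hit
8 → hit
4 → hit
8 → hit
Hits: 11.

11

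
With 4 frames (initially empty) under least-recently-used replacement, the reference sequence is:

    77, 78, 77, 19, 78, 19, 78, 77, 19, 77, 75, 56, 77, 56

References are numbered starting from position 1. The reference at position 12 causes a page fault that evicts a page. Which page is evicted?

pos 1: 77 -> miss, frames [77]
pos 2: 78 -> miss, frames [77, 78]
pos 3: 77 -> hit
pos 4: 19 -> miss, frames [78, 77, 19]
pos 5: 78 -> hit
pos 6: 19 -> hit
pos 7: 78 -> hit
pos 8: 77 -> hit
pos 9: 19 -> hit
pos 10: 77 -> hit
pos 11: 75 -> miss, frames [78, 19, 77, 75]
pos 12: 56 -> miss, evict 78, frames [19, 77, 75, 56]
At position 12, page 78 is evicted.

78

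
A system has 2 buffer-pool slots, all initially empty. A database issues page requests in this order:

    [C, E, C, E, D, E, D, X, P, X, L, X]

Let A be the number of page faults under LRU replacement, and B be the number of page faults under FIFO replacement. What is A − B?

Under LRU: F F . . F . . F F . F . → 6 faults.
Under FIFO: F F . . F . . F F . F F → 7 faults.
A − B = 6 − 7 = -1.

-1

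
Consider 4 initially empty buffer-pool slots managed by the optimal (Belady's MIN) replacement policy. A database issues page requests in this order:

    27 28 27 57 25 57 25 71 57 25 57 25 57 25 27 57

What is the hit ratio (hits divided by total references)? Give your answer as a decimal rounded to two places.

0.69

27 -> miss, frames (27)
28 -> miss, frames (27 28)
27 -> hit
57 -> miss, frames (27 28 57)
25 -> miss, frames (27 28 57 25)
57 -> hit
25 -> hit
71 -> miss, evict 28, frames (27 57 25 71)
57 -> hit
25 -> hit
57 -> hit
25 -> hit
57 -> hit
25 -> hit
27 -> hit
57 -> hit
Hits: 11 of 16 references → 11/16 = 0.6875.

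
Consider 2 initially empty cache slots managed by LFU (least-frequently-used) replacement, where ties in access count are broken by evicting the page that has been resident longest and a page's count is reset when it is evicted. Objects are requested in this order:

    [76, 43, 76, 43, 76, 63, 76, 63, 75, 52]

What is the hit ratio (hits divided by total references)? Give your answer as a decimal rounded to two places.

76: miss, frames [76]
43: miss, frames [76, 43]
76: hit
43: hit
76: hit
63: miss, evict 43, frames [76, 63]
76: hit
63: hit
75: miss, evict 63, frames [76, 75]
52: miss, evict 75, frames [76, 52]
Hits: 5 of 10 references → 5/10 = 0.5000.

0.50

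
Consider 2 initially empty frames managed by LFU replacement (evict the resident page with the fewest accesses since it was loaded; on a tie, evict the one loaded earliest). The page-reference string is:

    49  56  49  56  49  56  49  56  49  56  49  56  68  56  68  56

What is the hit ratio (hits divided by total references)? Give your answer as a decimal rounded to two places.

0.81

49: miss, frames {49}
56: miss, frames {49,56}
49: hit
56: hit
49: hit
56: hit
49: hit
56: hit
49: hit
56: hit
49: hit
56: hit
68: miss, evict 49, frames {56,68}
56: hit
68: hit
56: hit
Hits: 13 of 16 references → 13/16 = 0.8125.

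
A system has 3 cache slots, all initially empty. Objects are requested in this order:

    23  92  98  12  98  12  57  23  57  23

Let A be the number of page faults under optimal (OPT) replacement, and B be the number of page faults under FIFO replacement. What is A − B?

Under OPT: F F F F . . F . . . → 5 faults.
Under FIFO: F F F F . . F F . . → 6 faults.
A − B = 5 − 6 = -1.

-1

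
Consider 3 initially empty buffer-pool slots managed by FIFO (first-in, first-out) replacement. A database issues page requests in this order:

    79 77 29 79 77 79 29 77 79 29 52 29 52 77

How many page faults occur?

4

79: miss, frames (79)
77: miss, frames (79 77)
29: miss, frames (79 77 29)
79: hit
77: hit
79: hit
29: hit
77: hit
79: hit
29: hit
52: miss, evict 79, frames (77 29 52)
29: hit
52: hit
77: hit
Page faults: 4.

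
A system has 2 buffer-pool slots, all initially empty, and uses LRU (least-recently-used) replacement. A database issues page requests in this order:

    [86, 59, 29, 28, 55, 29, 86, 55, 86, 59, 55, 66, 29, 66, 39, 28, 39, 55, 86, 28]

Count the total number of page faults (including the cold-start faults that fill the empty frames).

86: miss, frames [86]
59: miss, frames [86, 59]
29: miss, evict 86, frames [59, 29]
28: miss, evict 59, frames [29, 28]
55: miss, evict 29, frames [28, 55]
29: miss, evict 28, frames [55, 29]
86: miss, evict 55, frames [29, 86]
55: miss, evict 29, frames [86, 55]
86: hit
59: miss, evict 55, frames [86, 59]
55: miss, evict 86, frames [59, 55]
66: miss, evict 59, frames [55, 66]
29: miss, evict 55, frames [66, 29]
66: hit
39: miss, evict 29, frames [66, 39]
28: miss, evict 66, frames [39, 28]
39: hit
55: miss, evict 28, frames [39, 55]
86: miss, evict 39, frames [55, 86]
28: miss, evict 55, frames [86, 28]
Page faults: 17.

17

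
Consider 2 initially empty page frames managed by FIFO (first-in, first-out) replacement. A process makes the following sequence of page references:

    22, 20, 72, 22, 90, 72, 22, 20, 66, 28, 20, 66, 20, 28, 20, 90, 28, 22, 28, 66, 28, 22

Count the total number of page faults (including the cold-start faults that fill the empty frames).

20

22 → miss, frames {22}
20 → miss, frames {22,20}
72 → miss, evict 22, frames {20,72}
22 → miss, evict 20, frames {72,22}
90 → miss, evict 72, frames {22,90}
72 → miss, evict 22, frames {90,72}
22 → miss, evict 90, frames {72,22}
20 → miss, evict 72, frames {22,20}
66 → miss, evict 22, frames {20,66}
28 → miss, evict 20, frames {66,28}
20 → miss, evict 66, frames {28,20}
66 → miss, evict 28, frames {20,66}
20 → hit
28 → miss, evict 20, frames {66,28}
20 → miss, evict 66, frames {28,20}
90 → miss, evict 28, frames {20,90}
28 → miss, evict 20, frames {90,28}
22 → miss, evict 90, frames {28,22}
28 → hit
66 → miss, evict 28, frames {22,66}
28 → miss, evict 22, frames {66,28}
22 → miss, evict 66, frames {28,22}
Page faults: 20.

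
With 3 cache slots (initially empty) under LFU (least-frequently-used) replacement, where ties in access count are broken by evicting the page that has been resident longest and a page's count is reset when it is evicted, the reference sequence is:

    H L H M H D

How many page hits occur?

2

H → miss, frames (H)
L → miss, frames (H L)
H → hit
M → miss, frames (H L M)
H → hit
D → miss, evict L, frames (H M D)
Hits: 2.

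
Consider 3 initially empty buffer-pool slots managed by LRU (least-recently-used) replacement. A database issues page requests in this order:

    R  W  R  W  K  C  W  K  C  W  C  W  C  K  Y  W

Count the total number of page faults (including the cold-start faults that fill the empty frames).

6

R -> fault, frames [R]
W -> fault, frames [R, W]
R -> hit
W -> hit
K -> fault, frames [R, W, K]
C -> fault, evict R, frames [W, K, C]
W -> hit
K -> hit
C -> hit
W -> hit
C -> hit
W -> hit
C -> hit
K -> hit
Y -> fault, evict W, frames [C, K, Y]
W -> fault, evict C, frames [K, Y, W]
Page faults: 6.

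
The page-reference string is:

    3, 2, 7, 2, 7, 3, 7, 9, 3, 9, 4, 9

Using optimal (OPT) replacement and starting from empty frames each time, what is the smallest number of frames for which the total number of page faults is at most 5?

3

f=1: 12 faults
f=2: 6 faults
f=3: 5 faults
f=4: 5 faults
f=5: 5 faults
Smallest f with faults ≤ 5 is 3.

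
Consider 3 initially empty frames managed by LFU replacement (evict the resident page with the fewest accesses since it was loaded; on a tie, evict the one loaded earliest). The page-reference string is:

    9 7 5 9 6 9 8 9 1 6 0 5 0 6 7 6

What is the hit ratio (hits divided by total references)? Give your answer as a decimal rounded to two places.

9 → fault, frames [9]
7 → fault, frames [9, 7]
5 → fault, frames [9, 7, 5]
9 → hit
6 → fault, evict 7, frames [9, 5, 6]
9 → hit
8 → fault, evict 5, frames [9, 6, 8]
9 → hit
1 → fault, evict 6, frames [9, 8, 1]
6 → fault, evict 8, frames [9, 1, 6]
0 → fault, evict 1, frames [9, 6, 0]
5 → fault, evict 6, frames [9, 0, 5]
0 → hit
6 → fault, evict 5, frames [9, 0, 6]
7 → fault, evict 6, frames [9, 0, 7]
6 → fault, evict 7, frames [9, 0, 6]
Hits: 4 of 16 references → 4/16 = 0.2500.

0.25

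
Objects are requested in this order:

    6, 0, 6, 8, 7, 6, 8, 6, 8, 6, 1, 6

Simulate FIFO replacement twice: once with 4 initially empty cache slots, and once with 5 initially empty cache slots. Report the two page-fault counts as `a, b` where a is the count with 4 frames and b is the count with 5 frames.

4 frames: F F . F F . . . . . F F → 6 faults.
5 frames: F F . F F . . . . . F . → 5 faults.
5 < 6: adding a frame reduced faults, as is typical.

6, 5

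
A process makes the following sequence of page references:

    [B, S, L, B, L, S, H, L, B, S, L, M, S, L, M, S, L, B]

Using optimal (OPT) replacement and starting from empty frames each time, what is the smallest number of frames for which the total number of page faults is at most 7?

3

f=1: 18 faults
f=2: 11 faults
f=3: 7 faults
f=4: 5 faults
f=5: 5 faults
Smallest f with faults ≤ 7 is 3.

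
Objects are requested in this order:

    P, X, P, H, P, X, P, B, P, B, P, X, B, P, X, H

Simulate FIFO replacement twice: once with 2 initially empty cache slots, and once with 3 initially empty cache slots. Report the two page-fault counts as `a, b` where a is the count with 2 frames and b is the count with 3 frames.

12, 7

2 frames: F F . F F F . F F . . F F F F F → 12 faults.
3 frames: F F . F . . . F F . . F . . . F → 7 faults.
7 < 12: adding a frame reduced faults, as is typical.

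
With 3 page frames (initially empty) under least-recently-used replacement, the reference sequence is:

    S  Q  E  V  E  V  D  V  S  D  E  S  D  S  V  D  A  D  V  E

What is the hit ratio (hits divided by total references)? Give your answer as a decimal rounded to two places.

0.50

S → fault, frames {S}
Q → fault, frames {S,Q}
E → fault, frames {S,Q,E}
V → fault, evict S, frames {Q,E,V}
E → hit
V → hit
D → fault, evict Q, frames {E,V,D}
V → hit
S → fault, evict E, frames {D,V,S}
D → hit
E → fault, evict V, frames {S,D,E}
S → hit
D → hit
S → hit
V → fault, evict E, frames {D,S,V}
D → hit
A → fault, evict S, frames {V,D,A}
D → hit
V → hit
E → fault, evict A, frames {D,V,E}
Hits: 10 of 20 references → 10/20 = 0.5000.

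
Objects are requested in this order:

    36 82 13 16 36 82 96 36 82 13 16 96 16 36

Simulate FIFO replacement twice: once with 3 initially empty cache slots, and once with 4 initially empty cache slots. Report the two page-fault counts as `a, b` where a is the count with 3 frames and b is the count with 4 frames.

10, 11

3 frames: F F F F F F F . . F F . . F → 10 faults.
4 frames: F F F F . . F F F F F F . F → 11 faults.
11 > 10: adding a frame increased faults — Belady's anomaly.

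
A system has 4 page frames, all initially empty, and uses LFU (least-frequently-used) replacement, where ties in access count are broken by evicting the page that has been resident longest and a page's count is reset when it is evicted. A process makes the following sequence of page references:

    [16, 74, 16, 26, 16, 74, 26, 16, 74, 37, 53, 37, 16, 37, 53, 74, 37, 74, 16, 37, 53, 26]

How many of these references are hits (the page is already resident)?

14

16 -> fault, frames (16)
74 -> fault, frames (16 74)
16 -> hit
26 -> fault, frames (16 74 26)
16 -> hit
74 -> hit
26 -> hit
16 -> hit
74 -> hit
37 -> fault, frames (16 74 26 37)
53 -> fault, evict 37, frames (16 74 26 53)
37 -> fault, evict 53, frames (16 74 26 37)
16 -> hit
37 -> hit
53 -> fault, evict 26, frames (16 74 37 53)
74 -> hit
37 -> hit
74 -> hit
16 -> hit
37 -> hit
53 -> hit
26 -> fault, evict 53, frames (16 74 37 26)
Hits: 14.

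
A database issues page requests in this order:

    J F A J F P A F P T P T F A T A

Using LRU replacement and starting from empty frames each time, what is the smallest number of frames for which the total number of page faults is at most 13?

f=1: 16 faults
f=2: 13 faults
f=3: 7 faults
f=4: 5 faults
f=5: 5 faults
Smallest f with faults ≤ 13 is 2.

2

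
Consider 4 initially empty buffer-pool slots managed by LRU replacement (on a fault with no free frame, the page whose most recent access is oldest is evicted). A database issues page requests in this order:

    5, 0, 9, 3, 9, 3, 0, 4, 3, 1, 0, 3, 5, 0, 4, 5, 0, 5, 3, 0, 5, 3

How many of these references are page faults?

8

5: miss, frames (5)
0: miss, frames (5 0)
9: miss, frames (5 0 9)
3: miss, frames (5 0 9 3)
9: hit
3: hit
0: hit
4: miss, evict 5, frames (9 3 0 4)
3: hit
1: miss, evict 9, frames (0 4 3 1)
0: hit
3: hit
5: miss, evict 4, frames (1 0 3 5)
0: hit
4: miss, evict 1, frames (3 5 0 4)
5: hit
0: hit
5: hit
3: hit
0: hit
5: hit
3: hit
Page faults: 8.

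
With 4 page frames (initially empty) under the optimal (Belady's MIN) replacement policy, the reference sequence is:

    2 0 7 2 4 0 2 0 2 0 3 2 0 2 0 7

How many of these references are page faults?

5

2: fault, frames {2}
0: fault, frames {2,0}
7: fault, frames {2,0,7}
2: hit
4: fault, frames {2,0,7,4}
0: hit
2: hit
0: hit
2: hit
0: hit
3: fault, evict 4, frames {2,0,7,3}
2: hit
0: hit
2: hit
0: hit
7: hit
Page faults: 5.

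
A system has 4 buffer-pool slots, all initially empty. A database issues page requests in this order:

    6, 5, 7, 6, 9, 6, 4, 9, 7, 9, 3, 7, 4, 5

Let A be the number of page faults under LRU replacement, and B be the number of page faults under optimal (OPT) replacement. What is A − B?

Under LRU: F F F . F . F . . . F . . F → 7 faults.
Under OPT: F F F . F . F . . . F . . . → 6 faults.
A − B = 7 − 6 = 1.

1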